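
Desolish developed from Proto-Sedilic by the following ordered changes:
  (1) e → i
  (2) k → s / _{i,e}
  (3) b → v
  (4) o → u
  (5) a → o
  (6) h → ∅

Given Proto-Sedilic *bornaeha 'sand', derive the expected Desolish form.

vurnoio

Desolish: start from *bornaeha.
  rule 1 (vowel merger): bornaeha → bornaiha
  rule 2: no change — bornaiha
  rule 3 (unconditioned shift): bornaiha → vornaiha
  rule 4 (vowel merger): vornaiha → vurnaiha
  rule 5 (vowel merger): vurnaiha → vurnoiho
  rule 6 (h-loss): vurnoiho → vurnoio
  ⇒ Desolish vurnoio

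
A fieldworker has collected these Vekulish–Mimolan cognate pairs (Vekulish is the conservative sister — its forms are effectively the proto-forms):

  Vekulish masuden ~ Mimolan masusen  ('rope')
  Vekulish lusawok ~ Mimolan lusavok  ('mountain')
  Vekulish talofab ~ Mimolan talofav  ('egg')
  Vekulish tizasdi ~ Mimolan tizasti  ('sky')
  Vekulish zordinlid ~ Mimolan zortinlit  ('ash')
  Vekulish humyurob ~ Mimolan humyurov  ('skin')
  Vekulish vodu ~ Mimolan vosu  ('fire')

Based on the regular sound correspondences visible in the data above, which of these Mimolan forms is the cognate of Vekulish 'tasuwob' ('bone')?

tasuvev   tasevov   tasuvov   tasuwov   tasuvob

tasuvov

lusawok ~ lusavok — Vekulish w corresponds to Mimolan v between vowels (before a back vowel).
talofab ~ talofav, humyurob ~ humyurov — Vekulish b corresponds to Mimolan v word-finally.
Applying these to Vekulish 'tasuwob':
  tasuwob → tasuvob   (w→v between vowels (before a back vowel))
  tasuvob → tasuvov   (b→v word-finally)
So the Mimolan cognate is 'tasuvov'.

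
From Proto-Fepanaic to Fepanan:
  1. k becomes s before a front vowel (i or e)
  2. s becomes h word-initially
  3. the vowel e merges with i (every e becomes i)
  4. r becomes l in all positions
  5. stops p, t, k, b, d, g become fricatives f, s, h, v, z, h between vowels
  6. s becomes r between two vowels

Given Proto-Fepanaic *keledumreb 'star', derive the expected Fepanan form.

hilizumlib

Fepanan: *keledumreb > seledumreb > heledumreb > hilidumrib > hilidumlib > hilizumlib  (by palatalisation, debuccalisation, vowel merger, unconditioned shift, intervocalic lenition)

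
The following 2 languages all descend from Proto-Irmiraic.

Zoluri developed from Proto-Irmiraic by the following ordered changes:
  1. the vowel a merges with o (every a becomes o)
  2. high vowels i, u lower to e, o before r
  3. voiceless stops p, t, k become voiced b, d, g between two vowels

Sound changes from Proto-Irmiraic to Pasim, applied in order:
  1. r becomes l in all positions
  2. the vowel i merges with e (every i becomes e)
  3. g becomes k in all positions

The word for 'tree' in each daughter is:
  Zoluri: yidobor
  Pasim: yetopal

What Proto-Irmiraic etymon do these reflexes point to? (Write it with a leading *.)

*yitopar

Position 6: Zoluri has o, Pasim has a. Pasim preserves a here (none of its changes turn any other segment into a), so the proto-segment is *a.
Position 5: Zoluri has b, Pasim has p. Pasim preserves p here (none of its changes turn any other segment into p), so the proto-segment is *p.
Continuing position by position gives *yitopar; check it forward:
Zoluri: start from *yitopar.
  rule 1 (vowel merger): yitopar → yitopor
  rule 2: no change — yitopor
  rule 3 (intervocalic voicing): yitopor → yidobor
  ⇒ Zoluri yidobor
Pasim: *yitopar
  yitopar → yitopal   [unconditioned shift]
  yitopal → yetopal   [vowel merger]
  yetopal (rule 3 does not apply)
  giving Pasim yetopal.
*yitopar is the unique common source.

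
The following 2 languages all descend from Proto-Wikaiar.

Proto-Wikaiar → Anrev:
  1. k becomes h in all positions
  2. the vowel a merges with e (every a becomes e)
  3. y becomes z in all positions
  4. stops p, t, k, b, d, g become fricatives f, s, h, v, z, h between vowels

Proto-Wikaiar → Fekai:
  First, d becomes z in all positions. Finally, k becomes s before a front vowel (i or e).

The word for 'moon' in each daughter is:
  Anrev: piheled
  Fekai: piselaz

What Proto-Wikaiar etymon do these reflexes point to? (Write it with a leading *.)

Position 3: Anrev has h, Fekai has s. Taking the neighbouring segments as reconstructed: Anrev h could go back to *k or *g or *h; Fekai s could go back to *k or *s — the one source consistent with every daughter is *k.
Position 6: Anrev has e, Fekai has a. Fekai preserves a here (none of its changes turn any other segment into a), so the proto-segment is *a.
Continuing position by position gives *pikelad; check it forward:
Anrev: *pikelad > pihelad > piheled  (by unconditioned shift, vowel merger)
Fekai: *pikelad
  pikelad → pikelaz   [unconditioned shift]
  pikelaz → piselaz   [palatalisation]
  giving Fekai piselaz.
Only *pikelad yields all of Anrev piheled, Fekai piselaz.

*pikelad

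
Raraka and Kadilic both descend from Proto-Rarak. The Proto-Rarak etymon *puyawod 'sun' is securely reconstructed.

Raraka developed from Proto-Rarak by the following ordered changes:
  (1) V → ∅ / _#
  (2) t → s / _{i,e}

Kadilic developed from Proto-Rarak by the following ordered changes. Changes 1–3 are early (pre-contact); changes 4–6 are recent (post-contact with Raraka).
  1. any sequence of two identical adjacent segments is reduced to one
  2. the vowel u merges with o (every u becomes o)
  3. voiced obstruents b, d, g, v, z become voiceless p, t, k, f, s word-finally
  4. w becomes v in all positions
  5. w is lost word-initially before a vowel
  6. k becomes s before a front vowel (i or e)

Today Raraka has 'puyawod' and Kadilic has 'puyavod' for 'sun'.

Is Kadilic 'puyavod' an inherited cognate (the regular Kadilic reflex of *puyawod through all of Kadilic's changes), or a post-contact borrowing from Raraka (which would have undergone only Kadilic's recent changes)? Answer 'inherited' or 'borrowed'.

borrowed

If inherited, *puyawod would pass through all of Kadilic's changes:
Kadilic: start from *puyawod.
  rule 1: no change — puyawod
  rule 2 (vowel merger): puyawod → poyawod
  rule 3 (final devoicing): poyawod → poyawot
  rule 4 (unconditioned shift): poyawot → poyavot
  rule 5: no change — poyavot
  rule 6: no change — poyavot
  ⇒ Kadilic poyavot
If borrowed from Raraka 'puyawod' after the early changes, it would undergo only the recent ones:
  rule 4 (unconditioned shift): puyawod → puyavod
  rule 5 (glide loss): no change (puyavod)
  rule 6 (palatalisation): no change (puyavod)
  ⇒ as a loan: puyavod
Kadilic 'puyavod' matches the loan outcome 'puyavod', not the inherited 'poyavot' — it skipped the early Kadilic changes, so it was borrowed from Raraka.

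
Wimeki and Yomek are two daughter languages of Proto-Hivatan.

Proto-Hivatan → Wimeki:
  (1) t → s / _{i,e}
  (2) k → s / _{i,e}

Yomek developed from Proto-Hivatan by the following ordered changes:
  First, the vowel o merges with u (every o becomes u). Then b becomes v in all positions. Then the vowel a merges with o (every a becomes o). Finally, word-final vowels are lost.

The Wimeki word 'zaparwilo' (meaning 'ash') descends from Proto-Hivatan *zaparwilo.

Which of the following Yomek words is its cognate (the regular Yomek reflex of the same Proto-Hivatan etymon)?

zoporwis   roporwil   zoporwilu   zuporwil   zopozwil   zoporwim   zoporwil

zoporwil

Yomek: start from *zaparwilo.
  rule 1 (vowel merger): zaparwilo → zaparwilu
  rule 2: no change — zaparwilu
  rule 3 (vowel merger): zaparwilu → zoporwilu
  rule 4 (apocope): zoporwilu → zoporwil
  ⇒ Yomek zoporwil
Among the options, 'zoporwil' alone shows every Yomek change applied in order.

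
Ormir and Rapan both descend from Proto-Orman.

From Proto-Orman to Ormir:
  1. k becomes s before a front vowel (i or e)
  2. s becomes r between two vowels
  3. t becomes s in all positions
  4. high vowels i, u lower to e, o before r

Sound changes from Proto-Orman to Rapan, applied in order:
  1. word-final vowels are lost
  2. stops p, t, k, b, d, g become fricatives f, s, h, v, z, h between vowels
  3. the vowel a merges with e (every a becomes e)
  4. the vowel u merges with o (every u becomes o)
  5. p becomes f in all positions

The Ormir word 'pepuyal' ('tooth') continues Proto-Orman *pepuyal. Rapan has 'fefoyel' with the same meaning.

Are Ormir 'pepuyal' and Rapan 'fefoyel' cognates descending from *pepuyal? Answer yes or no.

Derive the expected Rapan reflex of *pepuyal:
Rapan: *pepuyal > pefuyal > pefuyel > pefoyel > fefoyel  (by intervocalic lenition, vowel merger, vowel merger, unconditioned shift)
Rapan 'fefoyel' matches the regular reflex exactly, so the pair is cognate.

yes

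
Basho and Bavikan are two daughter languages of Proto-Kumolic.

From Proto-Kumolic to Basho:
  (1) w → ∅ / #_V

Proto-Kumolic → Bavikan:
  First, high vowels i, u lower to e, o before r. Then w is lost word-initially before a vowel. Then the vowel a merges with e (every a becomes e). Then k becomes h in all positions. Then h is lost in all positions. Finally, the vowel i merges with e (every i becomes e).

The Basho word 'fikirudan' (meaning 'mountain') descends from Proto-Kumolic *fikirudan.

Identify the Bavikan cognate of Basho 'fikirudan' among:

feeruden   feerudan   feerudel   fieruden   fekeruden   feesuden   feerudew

Bavikan: start from *fikirudan.
  rule 1 (pre-rhotic lowering): fikirudan → fikerudan
  rule 2: no change — fikerudan
  rule 3 (vowel merger): fikerudan → fikeruden
  rule 4 (unconditioned shift): fikeruden → fiheruden
  rule 5 (h-loss): fiheruden → fieruden
  rule 6 (vowel merger): fieruden → feeruden
  ⇒ Bavikan feeruden

feeruden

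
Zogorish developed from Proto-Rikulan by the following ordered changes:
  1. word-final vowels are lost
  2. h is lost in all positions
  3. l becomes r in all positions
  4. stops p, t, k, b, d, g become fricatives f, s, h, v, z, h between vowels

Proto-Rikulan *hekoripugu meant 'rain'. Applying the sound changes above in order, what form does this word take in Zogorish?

Zogorish: *hekoripugu > hekoripug > ekoripug > ehorifug  (by apocope, h-loss, intervocalic lenition)

ehorifug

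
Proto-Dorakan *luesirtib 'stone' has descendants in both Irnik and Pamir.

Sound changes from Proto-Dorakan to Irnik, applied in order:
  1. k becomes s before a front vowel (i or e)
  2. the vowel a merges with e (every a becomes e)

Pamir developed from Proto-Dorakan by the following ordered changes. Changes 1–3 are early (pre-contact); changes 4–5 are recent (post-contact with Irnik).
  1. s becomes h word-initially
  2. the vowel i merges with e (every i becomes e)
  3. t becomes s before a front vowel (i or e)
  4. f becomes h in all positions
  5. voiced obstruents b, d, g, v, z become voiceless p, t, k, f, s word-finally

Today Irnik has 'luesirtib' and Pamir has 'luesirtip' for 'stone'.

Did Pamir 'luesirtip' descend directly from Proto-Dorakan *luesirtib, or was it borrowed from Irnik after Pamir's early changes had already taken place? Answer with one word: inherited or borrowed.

If inherited, *luesirtib would pass through all of Pamir's changes:
Pamir: *luesirtib > lueserteb > lueserseb > luesersep  (by vowel merger, palatalisation, final devoicing)
If borrowed from Irnik 'luesirtib' after the early changes, it would undergo only the recent ones:
  rule 4 (unconditioned shift): no change (luesirtib)
  rule 5 (final devoicing): luesirtib → luesirtip
  ⇒ as a loan: luesirtip
Pamir 'luesirtip' matches the loan outcome 'luesirtip', not the inherited 'luesersep' — it skipped the early Pamir changes, so it was borrowed from Irnik.

borrowed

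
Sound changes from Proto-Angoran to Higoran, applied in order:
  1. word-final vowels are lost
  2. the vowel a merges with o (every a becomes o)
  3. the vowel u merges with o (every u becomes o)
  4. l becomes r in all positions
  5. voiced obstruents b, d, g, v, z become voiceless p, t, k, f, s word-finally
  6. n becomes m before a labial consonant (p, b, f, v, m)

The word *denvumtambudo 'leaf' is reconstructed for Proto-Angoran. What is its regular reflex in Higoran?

Higoran: *denvumtambudo
  denvumtambudo → denvumtambud   [apocope]
  denvumtambud → denvumtombud   [vowel merger]
  denvumtombud → denvomtombod   [vowel merger]
  denvomtombod (rule 4 does not apply)
  denvomtombod → denvomtombot   [final devoicing]
  denvomtombot → demvomtombot   [nasal place assimilation]
  giving Higoran demvomtombot.

demvomtombot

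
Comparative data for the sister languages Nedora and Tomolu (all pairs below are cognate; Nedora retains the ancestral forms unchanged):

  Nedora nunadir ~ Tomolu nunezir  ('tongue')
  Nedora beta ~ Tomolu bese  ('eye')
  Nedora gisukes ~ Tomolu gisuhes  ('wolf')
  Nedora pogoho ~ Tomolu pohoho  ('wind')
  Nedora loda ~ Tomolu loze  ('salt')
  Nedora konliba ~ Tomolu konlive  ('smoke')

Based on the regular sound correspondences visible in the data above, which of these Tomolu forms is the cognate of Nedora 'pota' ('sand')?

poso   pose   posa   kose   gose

beta ~ bese — Nedora t corresponds to Tomolu s between vowels (before a back vowel).
beta ~ bese, loda ~ loze — Nedora a corresponds to Tomolu e word-finally.
Applying these to Nedora 'pota':
  pota → posa   (t→s between vowels (before a back vowel))
  posa → pose   (a→e word-finally)
So the Tomolu cognate is 'pose'.

pose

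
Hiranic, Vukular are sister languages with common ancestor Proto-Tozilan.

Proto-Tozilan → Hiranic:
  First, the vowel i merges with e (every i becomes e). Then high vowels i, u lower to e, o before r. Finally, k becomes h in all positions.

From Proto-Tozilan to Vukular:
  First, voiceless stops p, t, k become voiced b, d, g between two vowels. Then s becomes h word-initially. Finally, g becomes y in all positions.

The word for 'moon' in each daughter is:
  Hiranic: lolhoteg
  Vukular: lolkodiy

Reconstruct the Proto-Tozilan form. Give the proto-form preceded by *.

*lolkotig

Position 8: Hiranic has g, Vukular has y. Hiranic preserves g here (none of its changes turn any other segment into g), so the proto-segment is *g.
Position 4: Hiranic has h, Vukular has k. Vukular preserves k here (none of its changes turn any other segment into k), so the proto-segment is *k.
Verify the candidate proto-form against each daughter:
Hiranic: *lolkotig
  lolkotig → lolkoteg   [vowel merger]
  lolkoteg (rule 2 does not apply)
  lolkoteg → lolhoteg   [unconditioned shift]
  giving Hiranic lolhoteg.
Vukular: *lolkotig > lolkodig > lolkodiy  (by intervocalic voicing, unconditioned shift)
No other proto-form is consistent with every reflex, so the reconstruction is *lolkotig.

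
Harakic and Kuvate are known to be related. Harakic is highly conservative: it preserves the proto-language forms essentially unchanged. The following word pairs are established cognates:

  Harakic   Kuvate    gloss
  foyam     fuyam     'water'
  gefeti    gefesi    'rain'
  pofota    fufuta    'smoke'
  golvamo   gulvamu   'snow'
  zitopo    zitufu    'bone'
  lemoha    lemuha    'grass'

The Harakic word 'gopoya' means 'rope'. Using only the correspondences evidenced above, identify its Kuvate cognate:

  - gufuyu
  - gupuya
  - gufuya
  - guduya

gufuya

zitopo ~ zitufu — Harakic o corresponds to Kuvate u after a consonant, before a labial obstruent.
zitopo ~ zitufu — Harakic p corresponds to Kuvate f between vowels (before a back vowel).
foyam ~ fuyam, pofota ~ fufuta — Harakic o corresponds to Kuvate u after a consonant, before a consonant other than r, m, n, p, b, f, v.
Applying these to Harakic 'gopoya':
  gopoya → gupoya   (o→u after a consonant, before a labial obstruent)
  gupoya → gufoya   (p→f between vowels (before a back vowel))
  gufoya → gufuya   (o→u after a consonant, before a consonant other than r, m, n, p, b, f, v)
So the Kuvate cognate is 'gufuya'.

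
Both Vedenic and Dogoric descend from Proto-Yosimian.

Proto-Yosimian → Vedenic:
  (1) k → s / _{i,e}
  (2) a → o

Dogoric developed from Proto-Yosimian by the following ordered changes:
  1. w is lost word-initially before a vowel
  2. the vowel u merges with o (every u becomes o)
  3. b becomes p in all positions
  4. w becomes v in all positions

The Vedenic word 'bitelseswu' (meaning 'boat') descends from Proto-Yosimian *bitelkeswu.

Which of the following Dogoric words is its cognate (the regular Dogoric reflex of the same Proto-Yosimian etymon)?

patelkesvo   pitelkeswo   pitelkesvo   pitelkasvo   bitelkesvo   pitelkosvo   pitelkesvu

pitelkesvo

Dogoric: *bitelkeswu > bitelkeswo > pitelkeswo > pitelkesvo  (by vowel merger, unconditioned shift, unconditioned shift)
Among the options, 'pitelkesvo' alone shows every Dogoric change applied in order.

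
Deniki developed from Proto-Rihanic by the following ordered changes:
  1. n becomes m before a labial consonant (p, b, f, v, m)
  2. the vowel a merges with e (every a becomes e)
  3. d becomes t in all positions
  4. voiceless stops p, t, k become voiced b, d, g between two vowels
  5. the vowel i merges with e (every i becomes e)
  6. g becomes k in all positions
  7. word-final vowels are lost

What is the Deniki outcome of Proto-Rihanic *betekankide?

bedekenked

Deniki: *betekankide > betekenkide > betekenkite > bedegenkide > bedegenkede > bedekenkede > bedekenked  (by vowel merger, unconditioned shift, intervocalic voicing, vowel merger, unconditioned shift, apocope)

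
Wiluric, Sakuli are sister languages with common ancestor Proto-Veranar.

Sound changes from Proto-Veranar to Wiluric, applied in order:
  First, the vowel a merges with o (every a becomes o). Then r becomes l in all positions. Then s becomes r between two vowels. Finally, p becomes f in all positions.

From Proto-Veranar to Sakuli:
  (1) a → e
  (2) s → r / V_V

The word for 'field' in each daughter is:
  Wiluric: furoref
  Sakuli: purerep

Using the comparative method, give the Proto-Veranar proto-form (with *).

*pusasep

Position 3: Wiluric has r, Sakuli has r. In Wiluric, r can only continue *s, so the proto-segment is *s.
Position 5: Wiluric has r, Sakuli has r. In Wiluric, r can only continue *s, so the proto-segment is *s.
Position 1: Wiluric has f, Sakuli has p. Sakuli preserves p here (none of its changes turn any other segment into p), so the proto-segment is *p.
This points to *pusasep. Verify forward in each daughter:
Wiluric: *pusasep > pusosep > purorep > furoref  (by vowel merger, rhotacism, unconditioned shift)
Sakuli: start from *pusasep.
  rule 1 (vowel merger): pusasep → pusesep
  rule 2 (rhotacism): pusesep → purerep
  ⇒ Sakuli purerep
*pusasep is the unique common source.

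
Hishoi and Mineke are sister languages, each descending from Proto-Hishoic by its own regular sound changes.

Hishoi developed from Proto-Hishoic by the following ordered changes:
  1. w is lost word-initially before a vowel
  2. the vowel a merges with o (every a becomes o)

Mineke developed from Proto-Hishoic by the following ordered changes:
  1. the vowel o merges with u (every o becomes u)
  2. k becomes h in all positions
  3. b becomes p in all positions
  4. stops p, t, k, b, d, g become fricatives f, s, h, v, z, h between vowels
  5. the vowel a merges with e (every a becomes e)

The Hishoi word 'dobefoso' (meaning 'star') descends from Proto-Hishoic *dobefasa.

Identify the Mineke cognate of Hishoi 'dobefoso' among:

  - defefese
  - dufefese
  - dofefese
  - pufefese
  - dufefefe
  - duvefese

dufefese

Mineke: *dobefasa > dubefasa > dupefasa > dufefasa > dufefese  (by vowel merger, unconditioned shift, intervocalic lenition, vowel merger)
Only 'dufefese' matches the regular Mineke development of *dobefasa.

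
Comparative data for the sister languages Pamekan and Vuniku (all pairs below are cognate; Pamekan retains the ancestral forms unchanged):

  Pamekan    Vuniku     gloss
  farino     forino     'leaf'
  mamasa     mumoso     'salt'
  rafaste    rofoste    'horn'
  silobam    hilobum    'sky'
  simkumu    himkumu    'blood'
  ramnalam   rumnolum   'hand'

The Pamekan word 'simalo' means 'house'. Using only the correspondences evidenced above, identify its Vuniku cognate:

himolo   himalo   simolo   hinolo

silobam ~ hilobum, simkumu ~ himkumu — Pamekan s corresponds to Vuniku h word-initially before a front vowel.
mamasa ~ mumoso, rafaste ~ rofoste — Pamekan a corresponds to Vuniku o after a consonant, before a consonant other than r, m, n, p, b, f, v.
Applying these to Pamekan 'simalo':
  simalo → himalo   (s→h word-initially before a front vowel)
  himalo → himolo   (a→o after a consonant, before a consonant other than r, m, n, p, b, f, v)
So the Vuniku cognate is 'himolo'.

himolo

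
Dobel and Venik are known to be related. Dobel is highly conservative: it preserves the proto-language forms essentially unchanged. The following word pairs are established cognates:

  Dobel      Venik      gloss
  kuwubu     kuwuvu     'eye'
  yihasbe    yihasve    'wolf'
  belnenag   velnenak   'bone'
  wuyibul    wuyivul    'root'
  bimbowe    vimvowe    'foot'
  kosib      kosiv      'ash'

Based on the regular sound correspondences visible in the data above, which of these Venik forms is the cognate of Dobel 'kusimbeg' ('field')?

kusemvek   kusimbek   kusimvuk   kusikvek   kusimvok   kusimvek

yihasbe ~ yihasve — Dobel b corresponds to Venik v after a consonant, before a front vowel.
belnenag ~ velnenak — Dobel g corresponds to Venik k word-finally.
Applying these to Dobel 'kusimbeg':
  kusimbeg → kusimveg   (b→v after a consonant, before a front vowel)
  kusimveg → kusimvek   (g→k word-finally)
So the Venik cognate is 'kusimvek'.

kusimvek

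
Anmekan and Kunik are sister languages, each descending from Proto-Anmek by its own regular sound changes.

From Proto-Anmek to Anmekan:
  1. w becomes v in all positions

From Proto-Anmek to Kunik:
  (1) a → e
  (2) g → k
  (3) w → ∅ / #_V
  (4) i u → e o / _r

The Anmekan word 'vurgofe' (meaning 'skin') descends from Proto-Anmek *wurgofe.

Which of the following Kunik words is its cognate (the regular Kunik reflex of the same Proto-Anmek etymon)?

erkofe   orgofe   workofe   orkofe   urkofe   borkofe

Kunik: start from *wurgofe.
  rule 1: no change — wurgofe
  rule 2 (unconditioned shift): wurgofe → wurkofe
  rule 3 (glide loss): wurkofe → urkofe
  rule 4 (pre-rhotic lowering): urkofe → orkofe
  ⇒ Kunik orkofe

orkofe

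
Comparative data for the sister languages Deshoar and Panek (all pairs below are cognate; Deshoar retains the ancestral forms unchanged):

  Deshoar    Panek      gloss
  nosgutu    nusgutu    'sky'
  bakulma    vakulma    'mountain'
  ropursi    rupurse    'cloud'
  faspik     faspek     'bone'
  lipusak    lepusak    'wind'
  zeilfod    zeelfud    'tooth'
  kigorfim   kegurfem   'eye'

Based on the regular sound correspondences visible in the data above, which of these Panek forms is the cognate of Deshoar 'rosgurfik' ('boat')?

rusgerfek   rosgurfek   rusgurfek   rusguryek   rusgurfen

rusgurfek

nosgutu ~ nusgutu, zeilfod ~ zeelfud — Deshoar o corresponds to Panek u after a consonant, before a consonant other than r, m, n, p, b, f, v.
faspik ~ faspek, kigorfim ~ kegurfem — Deshoar i corresponds to Panek e after a consonant, before a consonant other than r, m, n, p, b, f, v.
Applying these to Deshoar 'rosgurfik':
  rosgurfik → rusgurfik   (o→u after a consonant, before a consonant other than r, m, n, p, b, f, v)
  rusgurfik → rusgurfek   (i→e after a consonant, before a consonant other than r, m, n, p, b, f, v)
So the Panek cognate is 'rusgurfek'.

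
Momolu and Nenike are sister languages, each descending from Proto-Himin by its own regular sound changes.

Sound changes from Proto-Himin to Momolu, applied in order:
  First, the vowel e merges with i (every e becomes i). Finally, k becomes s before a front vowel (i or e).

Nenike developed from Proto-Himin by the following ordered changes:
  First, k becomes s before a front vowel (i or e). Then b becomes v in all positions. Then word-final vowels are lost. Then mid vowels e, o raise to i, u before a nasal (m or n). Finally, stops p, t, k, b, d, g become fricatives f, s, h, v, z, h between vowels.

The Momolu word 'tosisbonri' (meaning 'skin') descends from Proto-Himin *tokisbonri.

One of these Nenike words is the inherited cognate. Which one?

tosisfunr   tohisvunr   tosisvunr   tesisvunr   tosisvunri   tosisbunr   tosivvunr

Nenike: *tokisbonri
  tokisbonri → tosisbonri   [palatalisation]
  tosisbonri → tosisvonri   [unconditioned shift]
  tosisvonri → tosisvonr   [apocope]
  tosisvonr → tosisvunr   [pre-nasal raising]
  tosisvunr (rule 5 does not apply)
  giving Nenike tosisvunr.
Only 'tosisvunr' matches the regular Nenike development of *tokisbonri.

tosisvunr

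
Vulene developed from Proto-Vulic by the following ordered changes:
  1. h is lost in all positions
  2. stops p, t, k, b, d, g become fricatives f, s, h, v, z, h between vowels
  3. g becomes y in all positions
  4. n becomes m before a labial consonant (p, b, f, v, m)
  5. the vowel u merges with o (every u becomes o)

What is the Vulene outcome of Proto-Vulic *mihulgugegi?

miolyohehi

Vulene: start from *mihulgugegi.
  rule 1 (h-loss): mihulgugegi → miulgugegi
  rule 2 (intervocalic lenition): miulgugegi → miulguhehi
  rule 3 (unconditioned shift): miulguhehi → miulyuhehi
  rule 4: no change — miulyuhehi
  rule 5 (vowel merger): miulyuhehi → miolyohehi
  ⇒ Vulene miolyohehi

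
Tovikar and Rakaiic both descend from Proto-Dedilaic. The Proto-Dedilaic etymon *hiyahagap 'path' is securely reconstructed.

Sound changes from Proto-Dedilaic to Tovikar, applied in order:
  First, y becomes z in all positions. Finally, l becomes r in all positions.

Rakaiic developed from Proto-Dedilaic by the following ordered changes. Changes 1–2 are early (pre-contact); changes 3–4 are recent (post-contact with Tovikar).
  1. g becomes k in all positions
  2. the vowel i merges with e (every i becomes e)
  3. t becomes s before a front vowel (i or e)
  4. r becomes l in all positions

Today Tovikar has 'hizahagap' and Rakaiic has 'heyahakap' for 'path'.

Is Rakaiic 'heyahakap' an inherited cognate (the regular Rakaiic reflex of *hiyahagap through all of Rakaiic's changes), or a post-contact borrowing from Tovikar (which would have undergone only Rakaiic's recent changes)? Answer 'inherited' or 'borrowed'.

inherited

If inherited, *hiyahagap would pass through all of Rakaiic's changes:
Rakaiic: start from *hiyahagap.
  rule 1 (unconditioned shift): hiyahagap → hiyahakap
  rule 2 (vowel merger): hiyahakap → heyahakap
  rule 3: no change — heyahakap
  rule 4: no change — heyahakap
  ⇒ Rakaiic heyahakap
If borrowed from Tovikar 'hizahagap' after the early changes, it would undergo only the recent ones:
  rule 3 (palatalisation): no change (hizahagap)
  rule 4 (unconditioned shift): no change (hizahagap)
  ⇒ as a loan: hizahagap
Rakaiic 'heyahakap' matches the inherited outcome exactly, so it is an inherited cognate, not a loan.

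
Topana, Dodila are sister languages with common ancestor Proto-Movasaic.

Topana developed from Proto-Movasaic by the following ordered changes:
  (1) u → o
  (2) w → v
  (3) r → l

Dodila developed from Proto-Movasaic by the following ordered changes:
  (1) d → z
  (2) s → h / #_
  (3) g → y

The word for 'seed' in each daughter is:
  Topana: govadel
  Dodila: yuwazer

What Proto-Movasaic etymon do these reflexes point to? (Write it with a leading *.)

*guwader

Position 2: Topana has o, Dodila has u. Dodila preserves u here (none of its changes turn any other segment into u), so the proto-segment is *u.
Position 7: Topana has l, Dodila has r. Dodila preserves r here (none of its changes turn any other segment into r), so the proto-segment is *r.
Position 3: Topana has v, Dodila has w. Dodila preserves w here (none of its changes turn any other segment into w), so the proto-segment is *w.
This points to *guwader. Verify forward in each daughter:
Topana: *guwader > gowader > govader > govadel  (by vowel merger, unconditioned shift, unconditioned shift)
Dodila: *guwader
  guwader → guwazer   [unconditioned shift]
  guwazer (rule 2 does not apply)
  guwazer → yuwazer   [unconditioned shift]
  giving Dodila yuwazer.
No other proto-form is consistent with every reflex, so the reconstruction is *guwader.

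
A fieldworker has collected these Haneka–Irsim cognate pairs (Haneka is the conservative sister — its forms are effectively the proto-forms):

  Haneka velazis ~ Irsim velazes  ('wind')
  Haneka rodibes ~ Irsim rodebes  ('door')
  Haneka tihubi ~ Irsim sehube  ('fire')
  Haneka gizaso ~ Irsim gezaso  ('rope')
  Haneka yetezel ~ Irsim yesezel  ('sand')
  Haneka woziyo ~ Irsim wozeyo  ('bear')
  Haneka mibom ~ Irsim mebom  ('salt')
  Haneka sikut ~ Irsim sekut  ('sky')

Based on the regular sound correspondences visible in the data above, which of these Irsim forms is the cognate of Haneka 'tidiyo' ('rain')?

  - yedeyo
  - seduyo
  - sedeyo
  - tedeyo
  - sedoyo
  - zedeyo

tihubi ~ sehube — Haneka t corresponds to Irsim s word-initially before a front vowel.
velazis ~ velazes, tihubi ~ sehube — Haneka i corresponds to Irsim e after a consonant, before a consonant other than r, m, n, p, b, f, v.
Applying these to Haneka 'tidiyo':
  tidiyo → sidiyo   (t→s word-initially before a front vowel)
  sidiyo → sediyo   (i→e after a consonant, before a consonant other than r, m, n, p, b, f, v)
  sediyo → sedeyo   (i→e after a consonant, before a consonant other than r, m, n, p, b, f, v)
So the Irsim cognate is 'sedeyo'.

sedeyo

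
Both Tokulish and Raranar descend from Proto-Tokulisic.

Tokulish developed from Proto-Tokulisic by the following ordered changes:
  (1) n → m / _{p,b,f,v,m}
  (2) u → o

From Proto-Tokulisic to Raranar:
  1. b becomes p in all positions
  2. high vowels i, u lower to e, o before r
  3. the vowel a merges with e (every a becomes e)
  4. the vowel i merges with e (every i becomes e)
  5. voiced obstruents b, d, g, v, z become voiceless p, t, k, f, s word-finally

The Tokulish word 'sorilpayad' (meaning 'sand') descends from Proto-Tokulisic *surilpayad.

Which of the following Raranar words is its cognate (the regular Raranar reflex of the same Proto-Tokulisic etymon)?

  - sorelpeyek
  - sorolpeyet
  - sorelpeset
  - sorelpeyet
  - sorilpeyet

Raranar: *surilpayad
  surilpayad (rule 1 does not apply)
  surilpayad → sorilpayad   [pre-rhotic lowering]
  sorilpayad → sorilpeyed   [vowel merger]
  sorilpeyed → sorelpeyed   [vowel merger]
  sorelpeyed → sorelpeyet   [final devoicing]
  giving Raranar sorelpeyet.
Among the options, 'sorelpeyet' alone shows every Raranar change applied in order.

sorelpeyet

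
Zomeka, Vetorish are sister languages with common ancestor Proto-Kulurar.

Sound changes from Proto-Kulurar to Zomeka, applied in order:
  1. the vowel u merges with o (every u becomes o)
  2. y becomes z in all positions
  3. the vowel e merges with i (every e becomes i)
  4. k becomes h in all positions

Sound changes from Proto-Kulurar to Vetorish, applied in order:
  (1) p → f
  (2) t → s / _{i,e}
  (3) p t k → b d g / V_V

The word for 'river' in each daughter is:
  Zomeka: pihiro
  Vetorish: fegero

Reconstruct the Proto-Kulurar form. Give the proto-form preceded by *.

*pekero

Position 4: Zomeka has i, Vetorish has e. Vetorish preserves e here (none of its changes turn any other segment into e), so the proto-segment is *e.
Position 1: Zomeka has p, Vetorish has f. Zomeka preserves p here (none of its changes turn any other segment into p), so the proto-segment is *p.
Verify the candidate proto-form against each daughter:
Zomeka: *pekero > pikiro > pihiro  (by vowel merger, unconditioned shift)
Vetorish: start from *pekero.
  rule 1 (unconditioned shift): pekero → fekero
  rule 2: no change — fekero
  rule 3 (intervocalic voicing): fekero → fegero
  ⇒ Vetorish fegero
Only *pekero yields all of Zomeka pihiro, Vetorish fegero.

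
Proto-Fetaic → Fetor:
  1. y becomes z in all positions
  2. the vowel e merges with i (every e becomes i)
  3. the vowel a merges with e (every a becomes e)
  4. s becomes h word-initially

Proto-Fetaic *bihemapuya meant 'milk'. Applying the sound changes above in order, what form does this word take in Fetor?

bihimepuze

Fetor: start from *bihemapuya.
  rule 1 (unconditioned shift): bihemapuya → bihemapuza
  rule 2 (vowel merger): bihemapuza → bihimapuza
  rule 3 (vowel merger): bihimapuza → bihimepuze
  rule 4: no change — bihimepuze
  ⇒ Fetor bihimepuze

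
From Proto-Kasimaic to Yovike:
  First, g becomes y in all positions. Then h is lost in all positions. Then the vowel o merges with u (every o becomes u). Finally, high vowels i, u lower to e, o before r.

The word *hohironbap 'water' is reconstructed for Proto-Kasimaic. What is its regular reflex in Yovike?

uerunbap

Yovike: *hohironbap > oironbap > uirunbap > uerunbap  (by h-loss, vowel merger, pre-rhotic lowering)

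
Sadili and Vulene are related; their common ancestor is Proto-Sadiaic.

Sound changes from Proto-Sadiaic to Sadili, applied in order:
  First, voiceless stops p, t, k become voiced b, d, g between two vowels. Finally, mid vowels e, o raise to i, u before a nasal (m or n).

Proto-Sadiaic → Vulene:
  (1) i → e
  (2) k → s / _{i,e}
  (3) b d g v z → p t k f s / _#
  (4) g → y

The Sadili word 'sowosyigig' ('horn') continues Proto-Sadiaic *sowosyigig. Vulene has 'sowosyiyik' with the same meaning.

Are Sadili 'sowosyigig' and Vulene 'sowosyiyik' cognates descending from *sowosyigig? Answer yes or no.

Derive the expected Vulene reflex of *sowosyigig:
Vulene: start from *sowosyigig.
  rule 1 (vowel merger): sowosyigig → sowosyegeg
  rule 2: no change — sowosyegeg
  rule 3 (final devoicing): sowosyegeg → sowosyegek
  rule 4 (unconditioned shift): sowosyegek → sowosyeyek
  ⇒ Vulene sowosyeyek
The regular Vulene reflex would be 'sowosyeyek', but the attested form is 'sowosyiyik'. The correspondence is irregular, so they are not cognates (the Vulene form has a different source).

no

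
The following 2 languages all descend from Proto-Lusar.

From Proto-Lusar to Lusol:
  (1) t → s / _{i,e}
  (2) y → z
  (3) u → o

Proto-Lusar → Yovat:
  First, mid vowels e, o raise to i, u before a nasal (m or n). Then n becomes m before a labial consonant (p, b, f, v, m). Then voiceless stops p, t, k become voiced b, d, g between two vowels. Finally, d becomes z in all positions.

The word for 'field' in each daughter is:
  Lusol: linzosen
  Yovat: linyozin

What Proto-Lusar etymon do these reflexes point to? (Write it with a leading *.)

Position 4: Lusol has z, Yovat has y. Yovat preserves y here (none of its changes turn any other segment into y), so the proto-segment is *y.
Position 6: Lusol has s, Yovat has z. Taking the neighbouring segments as reconstructed: Lusol s could go back to *t or *s; Yovat z could go back to *t or *d or *z — the one source consistent with every daughter is *t.
This points to *linyoten. Verify forward in each daughter:
Lusol: *linyoten > linyosen > linzosen  (by palatalisation, unconditioned shift)
Yovat: start from *linyoten.
  rule 1 (pre-nasal raising): linyoten → linyotin
  rule 2: no change — linyotin
  rule 3 (intervocalic voicing): linyotin → linyodin
  rule 4 (unconditioned shift): linyodin → linyozin
  ⇒ Yovat linyozin
No other proto-form is consistent with every reflex, so the reconstruction is *linyoten.

*linyoten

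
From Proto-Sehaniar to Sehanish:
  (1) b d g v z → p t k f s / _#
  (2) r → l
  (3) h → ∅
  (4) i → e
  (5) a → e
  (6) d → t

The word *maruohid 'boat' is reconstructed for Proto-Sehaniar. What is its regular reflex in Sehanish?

meluoet

Sehanish: *maruohid > maruohit > maluohit > maluoit > maluoet > meluoet  (by final devoicing, unconditioned shift, h-loss, vowel merger, vowel merger)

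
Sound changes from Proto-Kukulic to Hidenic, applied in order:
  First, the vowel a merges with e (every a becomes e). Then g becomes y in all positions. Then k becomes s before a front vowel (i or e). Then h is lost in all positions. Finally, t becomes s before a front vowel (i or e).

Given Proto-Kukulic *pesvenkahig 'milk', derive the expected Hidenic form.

pesvenseiy

Hidenic: *pesvenkahig > pesvenkehig > pesvenkehiy > pesvensehiy > pesvenseiy  (by vowel merger, unconditioned shift, palatalisation, h-loss)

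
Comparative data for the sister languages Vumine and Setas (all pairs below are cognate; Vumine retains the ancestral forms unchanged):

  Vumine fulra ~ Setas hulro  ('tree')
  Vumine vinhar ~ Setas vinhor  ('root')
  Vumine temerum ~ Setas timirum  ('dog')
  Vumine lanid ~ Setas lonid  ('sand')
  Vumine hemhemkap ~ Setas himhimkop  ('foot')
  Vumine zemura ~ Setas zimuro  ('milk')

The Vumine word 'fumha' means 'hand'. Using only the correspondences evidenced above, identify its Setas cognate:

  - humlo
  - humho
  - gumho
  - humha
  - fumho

humho

fulra ~ hulro — Vumine f corresponds to Setas h word-initially before a back vowel.
fulra ~ hulro, zemura ~ zimuro — Vumine a corresponds to Setas o word-finally.
Applying these to Vumine 'fumha':
  fumha → humha   (f→h word-initially before a back vowel)
  humha → humho   (a→o word-finally)
So the Setas cognate is 'humho'.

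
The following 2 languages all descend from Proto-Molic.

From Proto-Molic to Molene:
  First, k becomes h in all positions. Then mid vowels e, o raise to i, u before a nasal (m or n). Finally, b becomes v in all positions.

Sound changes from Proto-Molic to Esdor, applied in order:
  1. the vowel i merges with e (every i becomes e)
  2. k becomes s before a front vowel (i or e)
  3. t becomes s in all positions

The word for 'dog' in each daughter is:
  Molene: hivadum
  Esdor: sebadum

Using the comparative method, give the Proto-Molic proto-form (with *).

Position 1: Molene has h, Esdor has s. Taking the neighbouring segments as reconstructed: Molene h could go back to *k or *h; Esdor s could go back to *t or *k or *s — the one source consistent with every daughter is *k.
Position 2: Molene has i, Esdor has e. Taking the neighbouring segments as reconstructed: Molene i can only go back to *i; Esdor e could go back to *e or *i — the one source consistent with every daughter is *i.
This points to *kibadum. Verify forward in each daughter:
Molene: *kibadum > hibadum > hivadum  (by unconditioned shift, unconditioned shift)
Esdor: *kibadum
  kibadum → kebadum   [vowel merger]
  kebadum → sebadum   [palatalisation]
  sebadum (rule 3 does not apply)
  giving Esdor sebadum.
*kibadum is the unique common source.

*kibadum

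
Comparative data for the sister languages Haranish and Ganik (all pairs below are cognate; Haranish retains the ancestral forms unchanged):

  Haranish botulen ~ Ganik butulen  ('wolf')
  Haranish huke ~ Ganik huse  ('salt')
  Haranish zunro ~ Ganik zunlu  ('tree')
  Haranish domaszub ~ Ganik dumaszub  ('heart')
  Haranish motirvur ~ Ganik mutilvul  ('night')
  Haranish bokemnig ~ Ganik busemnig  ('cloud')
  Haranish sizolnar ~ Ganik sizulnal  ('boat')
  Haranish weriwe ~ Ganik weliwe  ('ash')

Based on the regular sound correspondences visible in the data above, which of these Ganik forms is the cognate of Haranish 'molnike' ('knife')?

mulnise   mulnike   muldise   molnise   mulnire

mulnise

botulen ~ butulen, motirvur ~ mutilvul — Haranish o corresponds to Ganik u after a consonant, before a consonant other than r, m, n, p, b, f, v.
huke ~ huse, bokemnig ~ busemnig — Haranish k corresponds to Ganik s between vowels (before a front vowel).
Applying these to Haranish 'molnike':
  molnike → mulnike   (o→u after a consonant, before a consonant other than r, m, n, p, b, f, v)
  mulnike → mulnise   (k→s between vowels (before a front vowel))
So the Ganik cognate is 'mulnise'.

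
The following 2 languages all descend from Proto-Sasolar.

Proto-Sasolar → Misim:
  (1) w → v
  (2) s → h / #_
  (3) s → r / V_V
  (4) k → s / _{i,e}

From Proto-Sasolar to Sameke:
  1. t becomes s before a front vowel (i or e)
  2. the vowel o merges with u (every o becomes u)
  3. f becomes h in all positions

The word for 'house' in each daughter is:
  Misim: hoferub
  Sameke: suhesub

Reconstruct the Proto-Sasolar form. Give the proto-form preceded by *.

*sofesub

Position 5: Misim has r, Sameke has s. Taking the neighbouring segments as reconstructed: Misim r could go back to *s or *r; Sameke s can only go back to *s — the one source consistent with every daughter is *s.
Position 2: Misim has o, Sameke has u. Misim preserves o here (none of its changes turn any other segment into o), so the proto-segment is *o.
Continuing position by position gives *sofesub; check it forward:
Misim: start from *sofesub.
  rule 1: no change — sofesub
  rule 2 (debuccalisation): sofesub → hofesub
  rule 3 (rhotacism): hofesub → hoferub
  rule 4: no change — hoferub
  ⇒ Misim hoferub
Sameke: *sofesub > sufesub > suhesub  (by vowel merger, unconditioned shift)
No other proto-form is consistent with every reflex, so the reconstruction is *sofesub.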